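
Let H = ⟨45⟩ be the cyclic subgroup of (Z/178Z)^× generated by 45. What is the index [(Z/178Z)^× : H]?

ord(45) | φ(178) = φ(2)·φ(89) = 1·88 = 88 = 2^3 · 11.
Divisors of 88: 1, 2, 4, 8, 11, 22, 44, 88.
Check 45^d mod 178 for each divisor in increasing order:
45^1 ≡ 45 (mod 178)
45^2 ≡ 67 (mod 178)
45^4 ≡ 39 (mod 178)
45^8 ≡ 97 (mod 178)
45^11 ≡ 1 (mod 178) ✓
Thus |⟨45⟩| = ord(45) = 11.
The index is φ(178) / ord(45) = 88 / 11 = 8.

8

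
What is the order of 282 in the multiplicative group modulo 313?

ord(282) | φ(313) = 313 − 1 = 312 = 2^3 · 3 · 13.
Divisors of 312: 1, 2, 3, 4, 6, 8, 12, 13, 24, 26, 39, 52, 78, 104, 156, 312.
Compute 282^d (mod 313) for the divisors d until we hit 1:
282^1 ≡ 282
282^2 ≡ 22
282^3 ≡ 257
282^4 ≡ 171
282^6 ≡ 6
282^8 ≡ 132
282^12 ≡ 36
282^13 ≡ 136
282^24 ≡ 44
282^26 ≡ 29
282^39 ≡ 188
282^52 ≡ 215
282^78 ≡ 288
282^104 ≡ 214
282^156 ≡ 312
282^312 ≡ 1
The smallest such exponent is 312, so the order of 282 is 312.

312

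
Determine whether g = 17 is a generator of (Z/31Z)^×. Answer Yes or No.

Yes

φ(31) = 31 − 1 = 30 = 2 · 3 · 5.
17 is a primitive root mod 31 iff 17^(φ(31)/q) ≢ 1 for every prime q | φ(31), i.e. q ∈ {2, 3, 5}.
17^15 ≡ 30 (mod 31)  [q = 2: ≢ 1 ✓]
17^10 ≡ 25 (mod 31)  [q = 3: ≢ 1 ✓]
17^6 ≡ 8 (mod 31)  [q = 5: ≢ 1 ✓]
All checks pass, so 17 has order 30 and is a primitive root modulo 31.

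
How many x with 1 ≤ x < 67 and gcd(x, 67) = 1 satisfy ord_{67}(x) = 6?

φ(67) = 67 − 1 = 66 = 2 · 3 · 11.
In a cyclic group of order 66, there are φ(d) elements of order d for each divisor d of 66, and zero for non-divisors.
6 = 2 · 3 divides 66, and φ(6) = 2.

2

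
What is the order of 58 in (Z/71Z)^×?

ord(58) | φ(71) = 71 − 1 = 70 = 2 · 5 · 7.
Divisors of 70: 1, 2, 5, 7, 10, 14, 35, 70.
Check 58^d mod 71 for each divisor in increasing order:
58^1 ≡ 58 (mod 71)
58^2 ≡ 27 (mod 71)
58^5 ≡ 37 (mod 71)
58^7 ≡ 5 (mod 71)
58^10 ≡ 20 (mod 71)
58^14 ≡ 25 (mod 71)
58^35 ≡ 1 (mod 71) ✓
Therefore the multiplicative order of 58 modulo 71 is 35.

35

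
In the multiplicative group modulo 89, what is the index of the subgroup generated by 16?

By Lagrange's theorem, ord_89(16) divides φ(89) = 89 − 1 = 88 = 2^3 · 11.
Divisors of 88: 1, 2, 4, 8, 11, 22, 44, 88.
Compute 16^d (mod 89) for the divisors d until we hit 1:
16^1 ≡ 16
16^2 ≡ 78
16^4 ≡ 32
16^8 ≡ 45
16^11 ≡ 1
The order of 16 is 11, so the subgroup it generates has 11 elements.
The index is φ(89) / ord(16) = 88 / 11 = 8.

8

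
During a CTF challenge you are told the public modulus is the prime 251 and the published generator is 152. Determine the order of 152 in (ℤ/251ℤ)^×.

125

Since 152 ∈ (Z/251Z)^×, its order divides φ(251) = 251 − 1 = 250 = 2 · 5^3.
Divisors of 250: 1, 2, 5, 10, 25, 50, 125, 250.
Compute 152^d (mod 251) for the divisors d until we hit 1:
152^1 ≡ 152 (mod 251)
152^2 ≡ 12 (mod 251)
152^5 ≡ 51 (mod 251)
152^10 ≡ 91 (mod 251)
152^25 ≡ 149 (mod 251)
152^50 ≡ 113 (mod 251)
152^125 ≡ 1 (mod 251) ✓
The smallest such exponent is 125, so the order of 152 is 125.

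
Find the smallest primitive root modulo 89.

3

φ(89) = 89 − 1 = 88 = 2^3 · 11.
g is a primitive root iff g^(88/q) ≢ 1 (mod 89) for each prime q ∈ {2, 11}.
g = 2: 2^44 ≡ 1 — hits 1, so not a primitive root.
g = 3: 3^44 ≡ 88; 3^8 ≡ 64 — none is 1, so 3 is a primitive root.
So 3 is the smallest generator of (Z/89Z)^×.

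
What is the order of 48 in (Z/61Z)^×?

Since 48 ∈ (Z/61Z)^×, its order divides φ(61) = 61 − 1 = 60 = 2^2 · 3 · 5.
Divisors of 60: 1, 2, 3, 4, 5, 6, 10, 12, 15, 20, 30, 60.
Compute 48^d (mod 61) for the divisors d until we hit 1:
48^1 ≡ 48 (mod 61)
48^2 ≡ 47 (mod 61)
48^3 ≡ 60 (mod 61)
48^4 ≡ 13 (mod 61)
48^5 ≡ 14 (mod 61)
48^6 ≡ 1 (mod 61) ✓
So ord_61(48) = 6.

6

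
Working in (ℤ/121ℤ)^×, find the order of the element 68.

110

ord(68) | φ(121) = φ(11^2) = 11·(11−1) = 110 = 2 · 5 · 11.
Divisors of 110: 1, 2, 5, 10, 11, 22, 55, 110.
Test each divisor d:
68^1 ≡ 68 (mod 121)
68^2 ≡ 26 (mod 121)
68^5 ≡ 109 (mod 121)
68^10 ≡ 23 (mod 121)
68^11 ≡ 112 (mod 121)
68^22 ≡ 81 (mod 121)
68^55 ≡ 120 (mod 121)
68^110 ≡ 1 (mod 121) ✓
The smallest such exponent is 110, so the order of 68 is 110.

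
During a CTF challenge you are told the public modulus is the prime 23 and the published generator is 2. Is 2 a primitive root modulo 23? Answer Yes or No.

φ(23) = 23 − 1 = 22 = 2 · 11.
An element g generates (Z/23Z)^× iff g^(22/q) ≢ 1 (mod 23) for each prime q ∈ {2, 11}.
2^11 ≡ 1 (mod 23)  [q = 2: ≡ 1 ✗]
2^2 ≡ 4 (mod 23)  [q = 11: ≢ 1 ✓]
Since 2^11 ≡ 1, the order of 2 divides 11 < 22, so 2 is not a primitive root.

No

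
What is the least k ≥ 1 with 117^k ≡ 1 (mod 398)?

The order of 117 must divide φ(398) = φ(2)·φ(199) = 1·198 = 198 = 2 · 3^2 · 11.
Divisors of 198: 1, 2, 3, 6, 9, 11, 18, 22, 33, 66, 99, 198.
Evaluate successive powers at the divisors of 198:
117^1 ≡ 117 (mod 398)
117^2 ≡ 157 (mod 398)
117^3 ≡ 61 (mod 398)
117^6 ≡ 139 (mod 398)
117^9 ≡ 121 (mod 398)
117^11 ≡ 291 (mod 398)
117^18 ≡ 313 (mod 398)
117^22 ≡ 305 (mod 398)
117^33 ≡ 1 (mod 398) ✓
Therefore the multiplicative order of 117 modulo 398 is 33.

33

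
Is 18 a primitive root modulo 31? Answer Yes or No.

φ(31) = 31 − 1 = 30 = 2 · 3 · 5.
Test 18^(30/q) mod 31 for each prime factor q of 30:
18^15 ≡ 1 (mod 31)  [q = 2: ≡ 1 ✗]
18^10 ≡ 5 (mod 31)  [q = 3: ≢ 1 ✓]
18^6 ≡ 16 (mod 31)  [q = 5: ≢ 1 ✓]
The check at q = 2 fails, so 18 generates a proper subgroup.

No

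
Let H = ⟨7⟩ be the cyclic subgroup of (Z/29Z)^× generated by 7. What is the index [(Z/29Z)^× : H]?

By Lagrange's theorem, ord_29(7) divides φ(29) = 29 − 1 = 28 = 2^2 · 7.
Divisors of 28: 1, 2, 4, 7, 14, 28.
Compute 7^d (mod 29) for the divisors d until we hit 1:
7^1 ≡ 7 (mod 29)
7^2 ≡ 20 (mod 29)
7^4 ≡ 23 (mod 29)
7^7 ≡ 1 (mod 29) ✓
So ord_29(7) = 7, hence |⟨7⟩| = 7.
[(Z/29Z)^× : ⟨7⟩] = 28/7 = 4.

4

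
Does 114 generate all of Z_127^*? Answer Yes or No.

φ(127) = 127 − 1 = 126 = 2 · 3^2 · 7.
An element g generates (Z/127Z)^× iff g^(126/q) ≢ 1 (mod 127) for each prime q ∈ {2, 3, 7}.
114^63 ≡ 126 (mod 127)  [q = 2: ≢ 1 ✓]
114^42 ≡ 107 (mod 127)  [q = 3: ≢ 1 ✓]
114^18 ≡ 64 (mod 127)  [q = 7: ≢ 1 ✓]
None equal 1, so ord_127(114) = 126: 114 is a primitive root.

Yes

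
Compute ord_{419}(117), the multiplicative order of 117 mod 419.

209

Since 117 ∈ (Z/419Z)^×, its order divides φ(419) = 419 − 1 = 418 = 2 · 11 · 19.
Divisors of 418: 1, 2, 11, 19, 22, 38, 209, 418.
Compute 117^d (mod 419) for the divisors d until we hit 1:
117^1 ≡ 117 (mod 419)
117^2 ≡ 281 (mod 419)
117^11 ≡ 139 (mod 419)
117^19 ≡ 69 (mod 419)
117^22 ≡ 47 (mod 419)
117^38 ≡ 152 (mod 419)
117^209 ≡ 1 (mod 419) ✓
So ord_419(117) = 209.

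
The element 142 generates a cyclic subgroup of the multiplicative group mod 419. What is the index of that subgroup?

2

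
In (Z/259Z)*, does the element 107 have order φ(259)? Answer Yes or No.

259 = 7 · 37 is a product of two distinct odd primes, so (Z/259Z)^× ≅ (Z/7Z)^× × (Z/37Z)^× is not cyclic.
No primitive root modulo 259 exists; in particular 107 is not one.

No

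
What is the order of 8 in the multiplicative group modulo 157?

By Lagrange's theorem, ord_157(8) divides φ(157) = 157 − 1 = 156 = 2^2 · 3 · 13.
Divisors of 156: 1, 2, 3, 4, 6, 12, 13, 26, 39, 52, 78, 156.
Check 8^d mod 157 for each divisor in increasing order:
8^1 ≡ 8
8^2 ≡ 64
8^3 ≡ 41
8^4 ≡ 14
8^6 ≡ 111
8^12 ≡ 75
8^13 ≡ 129
8^26 ≡ 156
8^39 ≡ 28
8^52 ≡ 1
The smallest such exponent is 52, so the order of 8 is 52.

52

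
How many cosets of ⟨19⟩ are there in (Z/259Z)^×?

6

By Lagrange's theorem, ord_259(19) divides φ(259) = φ(7·37) = (7−1)·(37−1) = 6·36 = 216 = 2^3 · 3^3.
Divisors of 216: 1, 2, 3, 4, 6, 8, 9, 12, 18, 24, 27, 36, 54, 72, 108, 216.
Compute 19^d (mod 259) for the divisors d until we hit 1:
19^1 ≡ 19
19^2 ≡ 102
19^3 ≡ 125
19^4 ≡ 44
19^6 ≡ 85
19^8 ≡ 123
19^9 ≡ 6
19^12 ≡ 232
19^18 ≡ 36
19^24 ≡ 211
19^27 ≡ 216
19^36 ≡ 1
Thus |⟨19⟩| = ord(19) = 36.
[(Z/259Z)^× : ⟨19⟩] = 216/36 = 6.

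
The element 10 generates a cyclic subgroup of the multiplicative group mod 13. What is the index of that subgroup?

By Lagrange's theorem, ord_13(10) divides φ(13) = 13 − 1 = 12 = 2^2 · 3.
Divisors of 12: 1, 2, 3, 4, 6, 12.
Check 10^d mod 13 for each divisor in increasing order:
10^1 ≡ 10
10^2 ≡ 9
10^3 ≡ 12
10^4 ≡ 3
10^6 ≡ 1
The order of 10 is 6, so the subgroup it generates has 6 elements.
The index is φ(13) / ord(10) = 12 / 6 = 2.

2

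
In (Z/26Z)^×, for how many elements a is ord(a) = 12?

φ(26) = φ(2)·φ(13) = 1·12 = 12 = 2^2 · 3.
Since (Z/26Z)^× is cyclic of order 12, the number of elements of order d is φ(d) when d | 12 and 0 otherwise.
12 = 2^2 · 3 divides 12, and φ(12) = 4.

4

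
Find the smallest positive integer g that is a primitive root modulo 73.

5

φ(73) = 73 − 1 = 72 = 2^3 · 3^2.
Test candidates g = 2, 3, … against the prime factors q ∈ {2, 3} of φ(73): g is a generator iff g^(72/q) ≢ 1 for every such q.
g = 2: 2^36 ≡ 1 — hits 1, so not a primitive root.
g = 3: 3^36 ≡ 1 — hits 1, so not a primitive root.
g = 4: 4^36 ≡ 1 — hits 1, so not a primitive root.
g = 5: 5^36 ≡ 72; 5^24 ≡ 8 — none is 1, so 5 is a primitive root.
Hence the least primitive root of 73 is 5.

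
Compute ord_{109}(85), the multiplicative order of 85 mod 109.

108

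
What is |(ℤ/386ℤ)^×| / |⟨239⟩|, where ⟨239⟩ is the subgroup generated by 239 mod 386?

4

The order of 239 must divide φ(386) = φ(2)·φ(193) = 1·192 = 192 = 2^6 · 3.
Divisors of 192: 1, 2, 3, 4, 6, 8, 12, 16, 24, 32, 48, 64, 96, 192.
Evaluate successive powers at the divisors of 192:
239^1 ≡ 239
239^2 ≡ 379
239^3 ≡ 257
239^4 ≡ 49
239^6 ≡ 43
239^8 ≡ 85
239^12 ≡ 305
239^16 ≡ 277
239^24 ≡ 385
239^32 ≡ 301
239^48 ≡ 1
Thus |⟨239⟩| = ord(239) = 48.
The index is φ(386) / ord(239) = 192 / 48 = 4.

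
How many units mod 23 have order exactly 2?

1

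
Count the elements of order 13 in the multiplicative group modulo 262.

φ(262) = φ(2)·φ(131) = 1·130 = 130 = 2 · 5 · 13.
(Z/262Z)^× is cyclic (|G| = 130); a cyclic group of order m has exactly φ(d) elements of each order d | m, and none otherwise.
13 | 130, and φ(13) = 13 − 1 = 12.

12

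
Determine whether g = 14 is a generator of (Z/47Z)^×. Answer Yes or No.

φ(47) = 47 − 1 = 46 = 2 · 23.
It suffices to check that the order of 14 is not a proper divisor of 46: compute 14^(46/q) for q ∈ {2, 23}.
14^23 ≡ 1 (mod 47)  [q = 2: ≡ 1 ✗]
14^2 ≡ 8 (mod 47)  [q = 23: ≢ 1 ✓]
14^23 ≡ 1 shows ord(14) | 23, strictly less than φ(47); not a primitive root.

No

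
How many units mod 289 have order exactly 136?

φ(289) = φ(17^2) = 17·(17−1) = 272 = 2^4 · 17.
Since (Z/289Z)^× is cyclic of order 272, the number of elements of order d is φ(d) when d | 272 and 0 otherwise.
136 = 2^3 · 17 divides 272, and φ(136) = 64.

64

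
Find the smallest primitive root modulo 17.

3

φ(17) = 17 − 1 = 16 = 2^4.
Test candidates g = 2, 3, … against the prime factors q ∈ {2} of φ(17): g is a generator iff g^(16/q) ≢ 1 for every such q.
g = 2: 2^8 ≡ 1 — hits 1, so not a primitive root.
g = 3: 3^8 ≡ 16 — none is 1, so 3 is a primitive root.
The smallest primitive root modulo 17 is 3.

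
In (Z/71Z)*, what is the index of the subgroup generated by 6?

2

Since 6 ∈ (Z/71Z)^×, its order divides φ(71) = 71 − 1 = 70 = 2 · 5 · 7.
Divisors of 70: 1, 2, 5, 7, 10, 14, 35, 70.
Evaluate successive powers at the divisors of 70:
6^1 ≡ 6 (mod 71)
6^2 ≡ 36 (mod 71)
6^5 ≡ 37 (mod 71)
6^7 ≡ 54 (mod 71)
6^10 ≡ 20 (mod 71)
6^14 ≡ 5 (mod 71)
6^35 ≡ 1 (mod 71) ✓
The order of 6 is 35, so the subgroup it generates has 35 elements.
Index = |(Z/71Z)^×| / |⟨6⟩| = 70 / 35 = 2.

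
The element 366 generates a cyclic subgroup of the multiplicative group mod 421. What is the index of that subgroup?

By Lagrange's theorem, ord_421(366) divides φ(421) = 421 − 1 = 420 = 2^2 · 3 · 5 · 7.
Divisors of 420: 1, 2, 3, 4, 5, 6, 7, 10, 12, 14, 15, 20, 21, 28, 30, 35, 42, 60, 70, 84, 105, 140, 210, 420.
Compute 366^d (mod 421) for the divisors d until we hit 1:
366^1 ≡ 366 (mod 421)
366^2 ≡ 78 (mod 421)
366^3 ≡ 341 (mod 421)
366^4 ≡ 190 (mod 421)
366^5 ≡ 75 (mod 421)
366^6 ≡ 85 (mod 421)
366^7 ≡ 377 (mod 421)
366^10 ≡ 152 (mod 421)
366^12 ≡ 68 (mod 421)
366^14 ≡ 252 (mod 421)
366^15 ≡ 33 (mod 421)
366^20 ≡ 370 (mod 421)
366^21 ≡ 279 (mod 421)
366^28 ≡ 354 (mod 421)
366^30 ≡ 247 (mod 421)
366^35 ≡ 1 (mod 421) ✓
Thus |⟨366⟩| = ord(366) = 35.
Index = |(Z/421Z)^×| / |⟨366⟩| = 420 / 35 = 12.

12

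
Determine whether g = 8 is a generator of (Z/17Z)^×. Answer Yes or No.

No

φ(17) = 17 − 1 = 16 = 2^4.
An element g generates (Z/17Z)^× iff g^(16/q) ≢ 1 (mod 17) for each prime q ∈ {2}.
8^8 ≡ 1 (mod 17)  [q = 2: ≡ 1 ✗]
8^8 ≡ 1 shows ord(8) | 8, strictly less than φ(17); not a primitive root.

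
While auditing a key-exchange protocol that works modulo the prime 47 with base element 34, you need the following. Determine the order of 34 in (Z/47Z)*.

23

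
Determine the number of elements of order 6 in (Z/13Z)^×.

2

φ(13) = 13 − 1 = 12 = 2^2 · 3.
In a cyclic group of order 12, there are φ(d) elements of order d for each divisor d of 12, and zero for non-divisors.
6 = 2 · 3 divides 12, and φ(6) = 2.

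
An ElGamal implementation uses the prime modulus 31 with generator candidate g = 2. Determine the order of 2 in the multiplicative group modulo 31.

The order of 2 must divide φ(31) = 31 − 1 = 30 = 2 · 3 · 5.
Divisors of 30: 1, 2, 3, 5, 6, 10, 15, 30.
Compute 2^d (mod 31) for the divisors d until we hit 1:
2^1 ≡ 2 (mod 31)
2^2 ≡ 4 (mod 31)
2^3 ≡ 8 (mod 31)
2^5 ≡ 1 (mod 31) ✓
Hence ord(2) = 5.

5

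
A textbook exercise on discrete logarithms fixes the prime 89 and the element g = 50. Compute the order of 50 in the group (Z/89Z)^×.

The order of 50 must divide φ(89) = 89 − 1 = 88 = 2^3 · 11.
Divisors of 88: 1, 2, 4, 8, 11, 22, 44, 88.
Check 50^d mod 89 for each divisor in increasing order:
50^1 ≡ 50 (mod 89)
50^2 ≡ 8 (mod 89)
50^4 ≡ 64 (mod 89)
50^8 ≡ 2 (mod 89)
50^11 ≡ 88 (mod 89)
50^22 ≡ 1 (mod 89) ✓
Therefore the multiplicative order of 50 modulo 89 is 22.

22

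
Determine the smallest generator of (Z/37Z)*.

2

φ(37) = 37 − 1 = 36 = 2^2 · 3^2.
Test candidates g = 2, 3, … against the prime factors q ∈ {2, 3} of φ(37): g is a generator iff g^(36/q) ≢ 1 for every such q.
g = 2: 2^18 ≡ 36; 2^12 ≡ 26 — none is 1, so 2 is a primitive root.
The smallest primitive root modulo 37 is 2.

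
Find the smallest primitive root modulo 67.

φ(67) = 67 − 1 = 66 = 2 · 3 · 11.
Test candidates g = 2, 3, … against the prime factors q ∈ {2, 3, 11} of φ(67): g is a generator iff g^(66/q) ≢ 1 for every such q.
g = 2: 2^33 ≡ 66; 2^22 ≡ 37; 2^6 ≡ 64 — none is 1, so 2 is a primitive root.
The smallest primitive root modulo 67 is 2.

2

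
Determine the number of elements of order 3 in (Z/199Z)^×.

φ(199) = 199 − 1 = 198 = 2 · 3^2 · 11.
Since (Z/199Z)^× is cyclic of order 198, the number of elements of order d is φ(d) when d | 198 and 0 otherwise.
3 | 198, and φ(3) = 3 − 1 = 2.

2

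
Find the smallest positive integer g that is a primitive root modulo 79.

3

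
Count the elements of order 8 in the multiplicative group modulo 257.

4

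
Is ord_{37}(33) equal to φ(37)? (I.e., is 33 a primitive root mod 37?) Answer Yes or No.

No

φ(37) = 37 − 1 = 36 = 2^2 · 3^2.
It suffices to check that the order of 33 is not a proper divisor of 36: compute 33^(36/q) for q ∈ {2, 3}.
33^18 ≡ 1 (mod 37)  [q = 2: ≡ 1 ✗]
33^12 ≡ 10 (mod 37)  [q = 3: ≢ 1 ✓]
The check at q = 2 fails, so 33 generates a proper subgroup.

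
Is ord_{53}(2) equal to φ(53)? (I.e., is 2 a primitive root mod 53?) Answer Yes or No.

Yes

φ(53) = 53 − 1 = 52 = 2^2 · 13.
2 is a primitive root mod 53 iff 2^(φ(53)/q) ≢ 1 for every prime q | φ(53), i.e. q ∈ {2, 13}.
2^26 ≡ 52 (mod 53)  [q = 2: ≢ 1 ✓]
2^4 ≡ 16 (mod 53)  [q = 13: ≢ 1 ✓]
All checks pass, so 2 has order 52 and is a primitive root modulo 53.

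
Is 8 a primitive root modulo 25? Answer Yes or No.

φ(25) = φ(5^2) = 5·(5−1) = 20 = 2^2 · 5.
An element g generates (Z/25Z)^× iff g^(20/q) ≢ 1 (mod 25) for each prime q ∈ {2, 5}.
8^10 ≡ 24 (mod 25)  [q = 2: ≢ 1 ✓]
8^4 ≡ 21 (mod 25)  [q = 5: ≢ 1 ✓]
All checks pass, so 8 has order 20 and is a primitive root modulo 25.

Yes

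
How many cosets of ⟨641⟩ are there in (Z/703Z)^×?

36

By Lagrange's theorem, ord_703(641) divides φ(703) = φ(19·37) = (19−1)·(37−1) = 18·36 = 648 = 2^3 · 3^4.
Divisors of 648: 1, 2, 3, 4, 6, 8, 9, 12, 18, 24, 27, 36, 54, 72, 81, 108, 162, 216, 324, 648.
Evaluate successive powers at the divisors of 648:
641^1 ≡ 641 (mod 703)
641^2 ≡ 329 (mod 703)
641^3 ≡ 692 (mod 703)
641^4 ≡ 682 (mod 703)
641^6 ≡ 121 (mod 703)
641^8 ≡ 441 (mod 703)
641^9 ≡ 75 (mod 703)
641^12 ≡ 581 (mod 703)
641^18 ≡ 1 (mod 703) ✓
So ord_703(641) = 18, hence |⟨641⟩| = 18.
[(Z/703Z)^× : ⟨641⟩] = 648/18 = 36.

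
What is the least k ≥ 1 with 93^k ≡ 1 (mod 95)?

36

By Lagrange's theorem, ord_95(93) divides φ(95) = φ(5·19) = (5−1)·(19−1) = 4·18 = 72 = 2^3 · 3^2.
Divisors of 72: 1, 2, 3, 4, 6, 8, 9, 12, 18, 24, 36, 72.
Check 93^d mod 95 for each divisor in increasing order:
93^1 ≡ 93 (mod 95)
93^2 ≡ 4 (mod 95)
93^3 ≡ 87 (mod 95)
93^4 ≡ 16 (mod 95)
93^6 ≡ 64 (mod 95)
93^8 ≡ 66 (mod 95)
93^9 ≡ 58 (mod 95)
93^12 ≡ 11 (mod 95)
93^18 ≡ 39 (mod 95)
93^24 ≡ 26 (mod 95)
93^36 ≡ 1 (mod 95) ✓
Hence ord(93) = 36.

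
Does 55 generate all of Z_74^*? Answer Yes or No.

φ(74) = φ(2)·φ(37) = 1·36 = 36 = 2^2 · 3^2.
55 is a primitive root mod 74 iff 55^(φ(74)/q) ≢ 1 for every prime q | φ(74), i.e. q ∈ {2, 3}.
55^18 ≡ 73 (mod 74)  [q = 2: ≢ 1 ✓]
55^12 ≡ 47 (mod 74)  [q = 3: ≢ 1 ✓]
All checks pass, so 55 has order 36 and is a primitive root modulo 74.

Yes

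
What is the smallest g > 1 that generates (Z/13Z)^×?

2

φ(13) = 13 − 1 = 12 = 2^2 · 3.
g is a primitive root iff g^(12/q) ≢ 1 (mod 13) for each prime q ∈ {2, 3}.
g = 2: 2^6 ≡ 12; 2^4 ≡ 3 — none is 1, so 2 is a primitive root.
So 2 is the smallest generator of (Z/13Z)^×.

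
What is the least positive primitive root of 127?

φ(127) = 127 − 1 = 126 = 2 · 3^2 · 7.
Test candidates g = 2, 3, … against the prime factors q ∈ {2, 3, 7} of φ(127): g is a generator iff g^(126/q) ≢ 1 for every such q.
g = 2: 2^63 ≡ 1 — hits 1, so not a primitive root.
g = 3: 3^63 ≡ 126; 3^42 ≡ 107; 3^18 ≡ 4 — none is 1, so 3 is a primitive root.
The smallest primitive root modulo 127 is 3.

3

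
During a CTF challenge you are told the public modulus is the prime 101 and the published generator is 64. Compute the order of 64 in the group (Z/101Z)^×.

50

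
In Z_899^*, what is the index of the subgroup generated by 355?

8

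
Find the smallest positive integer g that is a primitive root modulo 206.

5

φ(206) = φ(2)·φ(103) = 1·102 = 102 = 2 · 3 · 17.
Test candidates g = 2, 3, … against the prime factors q ∈ {2, 3, 17} of φ(206): g is a generator iff g^(102/q) ≢ 1 for every such q.
g = 2: gcd(2, 206) = 2 > 1, not a unit — skip.
g = 3: 3^51 ≡ 205; 3^34 ≡ 1 — hits 1, so not a primitive root.
g = 4: gcd(4, 206) = 2 > 1, not a unit — skip.
g = 5: 5^51 ≡ 205; 5^34 ≡ 159; 5^6 ≡ 175 — none is 1, so 5 is a primitive root.
Hence the least primitive root of 206 is 5.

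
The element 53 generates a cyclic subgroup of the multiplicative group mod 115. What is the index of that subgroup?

By Lagrange's theorem, ord_115(53) divides φ(115) = φ(5·23) = (5−1)·(23−1) = 4·22 = 88 = 2^3 · 11.
Divisors of 88: 1, 2, 4, 8, 11, 22, 44, 88.
Compute 53^d (mod 115) for the divisors d until we hit 1:
53^1 ≡ 53 (mod 115)
53^2 ≡ 49 (mod 115)
53^4 ≡ 101 (mod 115)
53^8 ≡ 81 (mod 115)
53^11 ≡ 22 (mod 115)
53^22 ≡ 24 (mod 115)
53^44 ≡ 1 (mod 115) ✓
So ord_115(53) = 44, hence |⟨53⟩| = 44.
[(Z/115Z)^× : ⟨53⟩] = 88/44 = 2.

2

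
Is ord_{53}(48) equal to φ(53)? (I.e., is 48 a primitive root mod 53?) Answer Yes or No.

Yes

φ(53) = 53 − 1 = 52 = 2^2 · 13.
48 is a primitive root mod 53 iff 48^(φ(53)/q) ≢ 1 for every prime q | φ(53), i.e. q ∈ {2, 13}.
48^26 ≡ 52 (mod 53)  [q = 2: ≢ 1 ✓]
48^4 ≡ 42 (mod 53)  [q = 13: ≢ 1 ✓]
Every test exponent gives a nontrivial residue, hence 48 generates the full group.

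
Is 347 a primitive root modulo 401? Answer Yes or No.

φ(401) = 401 − 1 = 400 = 2^4 · 5^2.
It suffices to check that the order of 347 is not a proper divisor of 400: compute 347^(400/q) for q ∈ {2, 5}.
347^200 ≡ 400 (mod 401)  [q = 2: ≢ 1 ✓]
347^80 ≡ 39 (mod 401)  [q = 5: ≢ 1 ✓]
Every test exponent gives a nontrivial residue, hence 347 generates the full group.

Yes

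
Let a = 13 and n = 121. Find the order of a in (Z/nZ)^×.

110

By Lagrange's theorem, ord_121(13) divides φ(121) = φ(11^2) = 11·(11−1) = 110 = 2 · 5 · 11.
Divisors of 110: 1, 2, 5, 10, 11, 22, 55, 110.
Compute 13^d (mod 121) for the divisors d until we hit 1:
13^1 ≡ 13 (mod 121)
13^2 ≡ 48 (mod 121)
13^5 ≡ 65 (mod 121)
13^10 ≡ 111 (mod 121)
13^11 ≡ 112 (mod 121)
13^22 ≡ 81 (mod 121)
13^55 ≡ 120 (mod 121)
13^110 ≡ 1 (mod 121) ✓
So ord_121(13) = 110.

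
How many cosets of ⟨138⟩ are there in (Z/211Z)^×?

Since 138 ∈ (Z/211Z)^×, its order divides φ(211) = 211 − 1 = 210 = 2 · 3 · 5 · 7.
Divisors of 210: 1, 2, 3, 5, 6, 7, 10, 14, 15, 21, 30, 35, 42, 70, 105, 210.
Check 138^d mod 211 for each divisor in increasing order:
138^1 ≡ 138
138^2 ≡ 54
138^3 ≡ 67
138^5 ≡ 31
138^6 ≡ 58
138^7 ≡ 197
138^10 ≡ 117
138^14 ≡ 196
138^15 ≡ 40
138^21 ≡ 210
138^30 ≡ 123
138^35 ≡ 15
138^42 ≡ 1
The order of 138 is 42, so the subgroup it generates has 42 elements.
Index = |(Z/211Z)^×| / |⟨138⟩| = 210 / 42 = 5.

5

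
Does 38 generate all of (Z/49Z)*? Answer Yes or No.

Yes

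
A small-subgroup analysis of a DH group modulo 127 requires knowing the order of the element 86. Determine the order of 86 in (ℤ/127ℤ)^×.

126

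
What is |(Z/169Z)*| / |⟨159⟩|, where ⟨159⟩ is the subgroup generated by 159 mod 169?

4

ord(159) | φ(169) = φ(13^2) = 13·(13−1) = 156 = 2^2 · 3 · 13.
Divisors of 156: 1, 2, 3, 4, 6, 12, 13, 26, 39, 52, 78, 156.
Check 159^d mod 169 for each divisor in increasing order:
159^1 ≡ 159 (mod 169)
159^2 ≡ 100 (mod 169)
159^3 ≡ 14 (mod 169)
159^4 ≡ 29 (mod 169)
159^6 ≡ 27 (mod 169)
159^12 ≡ 53 (mod 169)
159^13 ≡ 146 (mod 169)
159^26 ≡ 22 (mod 169)
159^39 ≡ 1 (mod 169) ✓
So ord_169(159) = 39, hence |⟨159⟩| = 39.
The index is φ(169) / ord(159) = 156 / 39 = 4.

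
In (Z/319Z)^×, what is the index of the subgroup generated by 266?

4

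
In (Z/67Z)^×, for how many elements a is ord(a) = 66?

20

φ(67) = 67 − 1 = 66 = 2 · 3 · 11.
Since (Z/67Z)^× is cyclic of order 66, the number of elements of order d is φ(d) when d | 66 and 0 otherwise.
66 = 2 · 3 · 11 divides 66, and φ(66) = 20.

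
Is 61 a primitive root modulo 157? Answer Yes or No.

Yes

φ(157) = 157 − 1 = 156 = 2^2 · 3 · 13.
61 is a primitive root mod 157 iff 61^(φ(157)/q) ≢ 1 for every prime q | φ(157), i.e. q ∈ {2, 3, 13}.
61^78 ≡ 156 (mod 157)  [q = 2: ≢ 1 ✓]
61^52 ≡ 12 (mod 157)  [q = 3: ≢ 1 ✓]
61^12 ≡ 75 (mod 157)  [q = 13: ≢ 1 ✓]
Every test exponent gives a nontrivial residue, hence 61 generates the full group.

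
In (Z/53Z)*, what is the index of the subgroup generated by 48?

1

The order of 48 must divide φ(53) = 53 − 1 = 52 = 2^2 · 13.
Divisors of 52: 1, 2, 4, 13, 26, 52.
Evaluate successive powers at the divisors of 52:
48^1 ≡ 48
48^2 ≡ 25
48^4 ≡ 42
48^13 ≡ 30
48^26 ≡ 52
48^52 ≡ 1
The order of 48 is 52, so the subgroup it generates has 52 elements.
[(Z/53Z)^× : ⟨48⟩] = 52/52 = 1.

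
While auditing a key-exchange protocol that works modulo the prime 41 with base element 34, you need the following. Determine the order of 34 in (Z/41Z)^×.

By Lagrange's theorem, ord_41(34) divides φ(41) = 41 − 1 = 40 = 2^3 · 5.
Divisors of 40: 1, 2, 4, 5, 8, 10, 20, 40.
Compute 34^d (mod 41) for the divisors d until we hit 1:
34^1 ≡ 34
34^2 ≡ 8
34^4 ≡ 23
34^5 ≡ 3
34^8 ≡ 37
34^10 ≡ 9
34^20 ≡ 40
34^40 ≡ 1
Hence ord(34) = 40.

40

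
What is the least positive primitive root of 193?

φ(193) = 193 − 1 = 192 = 2^6 · 3.
g is a primitive root iff g^(192/q) ≢ 1 (mod 193) for each prime q ∈ {2, 3}.
g = 2: 2^96 ≡ 1 — hits 1, so not a primitive root.
g = 3: 3^96 ≡ 1 — hits 1, so not a primitive root.
g = 4: 4^96 ≡ 1 — hits 1, so not a primitive root.
g = 5: 5^96 ≡ 192; 5^64 ≡ 84 — none is 1, so 5 is a primitive root.
Hence the least primitive root of 193 is 5.

5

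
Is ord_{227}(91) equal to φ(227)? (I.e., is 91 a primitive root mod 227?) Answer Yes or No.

Yes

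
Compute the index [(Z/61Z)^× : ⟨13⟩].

ord(13) | φ(61) = 61 − 1 = 60 = 2^2 · 3 · 5.
Divisors of 60: 1, 2, 3, 4, 5, 6, 10, 12, 15, 20, 30, 60.
Test each divisor d:
13^1 ≡ 13 (mod 61)
13^2 ≡ 47 (mod 61)
13^3 ≡ 1 (mod 61) ✓
The order of 13 is 3, so the subgroup it generates has 3 elements.
[(Z/61Z)^× : ⟨13⟩] = 60/3 = 20.

20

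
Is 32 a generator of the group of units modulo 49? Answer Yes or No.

φ(49) = φ(7^2) = 7·(7−1) = 42 = 2 · 3 · 7.
Test 32^(42/q) mod 49 for each prime factor q of 42:
32^21 ≡ 1 (mod 49)  [q = 2: ≡ 1 ✗]
32^14 ≡ 30 (mod 49)  [q = 3: ≢ 1 ✓]
32^6 ≡ 22 (mod 49)  [q = 7: ≢ 1 ✓]
Since 32^21 ≡ 1, the order of 32 divides 21 < 42, so 32 is not a primitive root.

No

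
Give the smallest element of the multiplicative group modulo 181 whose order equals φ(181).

φ(181) = 181 − 1 = 180 = 2^2 · 3^2 · 5.
g is a primitive root iff g^(180/q) ≢ 1 (mod 181) for each prime q ∈ {2, 3, 5}.
g = 2: 2^90 ≡ 180; 2^60 ≡ 48; 2^36 ≡ 59 — none is 1, so 2 is a primitive root.
The smallest primitive root modulo 181 is 2.

2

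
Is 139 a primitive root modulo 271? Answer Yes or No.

No

φ(271) = 271 − 1 = 270 = 2 · 3^3 · 5.
It suffices to check that the order of 139 is not a proper divisor of 270: compute 139^(270/q) for q ∈ {2, 3, 5}.
139^135 ≡ 1 (mod 271)  [q = 2: ≡ 1 ✗]
139^90 ≡ 1 (mod 271)  [q = 3: ≡ 1 ✗]
139^54 ≡ 187 (mod 271)  [q = 5: ≢ 1 ✓]
139^135 ≡ 1 shows ord(139) | 135, strictly less than φ(271); not a primitive root.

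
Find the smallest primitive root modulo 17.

φ(17) = 17 − 1 = 16 = 2^4.
g is a primitive root iff g^(16/q) ≢ 1 (mod 17) for each prime q ∈ {2}.
g = 2: 2^8 ≡ 1 — hits 1, so not a primitive root.
g = 3: 3^8 ≡ 16 — none is 1, so 3 is a primitive root.
Hence the least primitive root of 17 is 3.

3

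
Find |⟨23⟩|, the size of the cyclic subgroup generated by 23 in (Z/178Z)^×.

Since 23 ∈ (Z/178Z)^×, its order divides φ(178) = φ(2)·φ(89) = 1·88 = 88 = 2^3 · 11.
Divisors of 88: 1, 2, 4, 8, 11, 22, 44, 88.
Evaluate successive powers at the divisors of 88:
23^1 ≡ 23
23^2 ≡ 173
23^4 ≡ 25
23^8 ≡ 91
23^11 ≡ 37
23^22 ≡ 123
23^44 ≡ 177
23^88 ≡ 1
The smallest such exponent is 88, so the order of 23 is 88.

88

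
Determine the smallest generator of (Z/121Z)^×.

2

φ(121) = φ(11^2) = 11·(11−1) = 110 = 2 · 5 · 11.
g is a primitive root iff g^(110/q) ≢ 1 (mod 121) for each prime q ∈ {2, 5, 11}.
g = 2: 2^55 ≡ 120; 2^22 ≡ 81; 2^10 ≡ 56 — none is 1, so 2 is a primitive root.
So 2 is the smallest generator of (Z/121Z)^×.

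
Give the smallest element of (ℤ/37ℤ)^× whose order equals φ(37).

2

φ(37) = 37 − 1 = 36 = 2^2 · 3^2.
g is a primitive root iff g^(36/q) ≢ 1 (mod 37) for each prime q ∈ {2, 3}.
g = 2: 2^18 ≡ 36; 2^12 ≡ 26 — none is 1, so 2 is a primitive root.
Hence the least primitive root of 37 is 2.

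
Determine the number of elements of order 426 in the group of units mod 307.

0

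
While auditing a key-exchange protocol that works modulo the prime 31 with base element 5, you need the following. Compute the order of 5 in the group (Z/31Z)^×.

3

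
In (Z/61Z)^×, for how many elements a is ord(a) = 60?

16

φ(61) = 61 − 1 = 60 = 2^2 · 3 · 5.
Since (Z/61Z)^× is cyclic of order 60, the number of elements of order d is φ(d) when d | 60 and 0 otherwise.
60 = 2^2 · 3 · 5 divides 60, and φ(60) = 16.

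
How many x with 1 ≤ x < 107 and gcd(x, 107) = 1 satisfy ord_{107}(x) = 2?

1

φ(107) = 107 − 1 = 106 = 2 · 53.
In a cyclic group of order 106, there are φ(d) elements of order d for each divisor d of 106, and zero for non-divisors.
2 | 106, and φ(2) = 2 − 1 = 1.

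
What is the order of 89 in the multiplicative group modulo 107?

Since 89 ∈ (Z/107Z)^×, its order divides φ(107) = 107 − 1 = 106 = 2 · 53.
Divisors of 106: 1, 2, 53, 106.
Compute 89^d (mod 107) for the divisors d until we hit 1:
89^1 ≡ 89 (mod 107)
89^2 ≡ 3 (mod 107)
89^53 ≡ 1 (mod 107) ✓
Hence ord(89) = 53.

53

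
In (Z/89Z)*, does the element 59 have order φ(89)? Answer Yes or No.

Yes

φ(89) = 89 − 1 = 88 = 2^3 · 11.
59 is a primitive root mod 89 iff 59^(φ(89)/q) ≢ 1 for every prime q | φ(89), i.e. q ∈ {2, 11}.
59^44 ≡ 88 (mod 89)  [q = 2: ≢ 1 ✓]
59^8 ≡ 32 (mod 89)  [q = 11: ≢ 1 ✓]
All checks pass, so 59 has order 88 and is a primitive root modulo 89.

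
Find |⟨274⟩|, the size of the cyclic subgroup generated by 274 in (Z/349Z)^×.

ord(274) | φ(349) = 349 − 1 = 348 = 2^2 · 3 · 29.
Divisors of 348: 1, 2, 3, 4, 6, 12, 29, 58, 87, 116, 174, 348.
Compute 274^d (mod 349) for the divisors d until we hit 1:
274^1 ≡ 274 (mod 349)
274^2 ≡ 41 (mod 349)
274^3 ≡ 66 (mod 349)
274^4 ≡ 285 (mod 349)
274^6 ≡ 168 (mod 349)
274^12 ≡ 304 (mod 349)
274^29 ≡ 1 (mod 349) ✓
So ord_349(274) = 29.

29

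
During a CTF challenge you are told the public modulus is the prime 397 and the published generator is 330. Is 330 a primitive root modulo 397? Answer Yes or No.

φ(397) = 397 − 1 = 396 = 2^2 · 3^2 · 11.
It suffices to check that the order of 330 is not a proper divisor of 396: compute 330^(396/q) for q ∈ {2, 3, 11}.
330^198 ≡ 1 (mod 397)  [q = 2: ≡ 1 ✗]
330^132 ≡ 34 (mod 397)  [q = 3: ≢ 1 ✓]
330^36 ≡ 16 (mod 397)  [q = 11: ≢ 1 ✓]
The check at q = 2 fails, so 330 generates a proper subgroup.

No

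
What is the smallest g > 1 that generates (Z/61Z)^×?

φ(61) = 61 − 1 = 60 = 2^2 · 3 · 5.
g is a primitive root iff g^(60/q) ≢ 1 (mod 61) for each prime q ∈ {2, 3, 5}.
g = 2: 2^30 ≡ 60; 2^20 ≡ 47; 2^12 ≡ 9 — none is 1, so 2 is a primitive root.
So 2 is the smallest generator of (Z/61Z)^×.

2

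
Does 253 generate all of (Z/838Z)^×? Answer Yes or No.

Yes

φ(838) = φ(2)·φ(419) = 1·418 = 418 = 2 · 11 · 19.
253 is a primitive root mod 838 iff 253^(φ(838)/q) ≢ 1 for every prime q | φ(838), i.e. q ∈ {2, 11, 19}.
253^209 ≡ 837 (mod 838)  [q = 2: ≢ 1 ✓]
253^38 ≡ 719 (mod 838)  [q = 11: ≢ 1 ✓]
253^22 ≡ 199 (mod 838)  [q = 19: ≢ 1 ✓]
Every test exponent gives a nontrivial residue, hence 253 generates the full group.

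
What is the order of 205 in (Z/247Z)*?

ord(205) | φ(247) = φ(13·19) = (13−1)·(19−1) = 12·18 = 216 = 2^3 · 3^3.
Divisors of 216: 1, 2, 3, 4, 6, 8, 9, 12, 18, 24, 27, 36, 54, 72, 108, 216.
Evaluate successive powers at the divisors of 216:
205^1 ≡ 205
205^2 ≡ 35
205^3 ≡ 12
205^4 ≡ 237
205^6 ≡ 144
205^8 ≡ 100
205^9 ≡ 246
205^12 ≡ 235
205^18 ≡ 1
So ord_247(205) = 18.

18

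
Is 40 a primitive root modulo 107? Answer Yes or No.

φ(107) = 107 − 1 = 106 = 2 · 53.
Test 40^(106/q) mod 107 for each prime factor q of 106:
40^53 ≡ 1 (mod 107)  [q = 2: ≡ 1 ✗]
40^2 ≡ 102 (mod 107)  [q = 53: ≢ 1 ✓]
The check at q = 2 fails, so 40 generates a proper subgroup.

No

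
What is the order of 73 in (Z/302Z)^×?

ord(73) | φ(302) = φ(2)·φ(151) = 1·150 = 150 = 2 · 3 · 5^2.
Divisors of 150: 1, 2, 3, 5, 6, 10, 15, 25, 30, 50, 75, 150.
Evaluate successive powers at the divisors of 150:
73^1 ≡ 73 (mod 302)
73^2 ≡ 195 (mod 302)
73^3 ≡ 41 (mod 302)
73^5 ≡ 143 (mod 302)
73^6 ≡ 171 (mod 302)
73^10 ≡ 215 (mod 302)
73^15 ≡ 243 (mod 302)
73^25 ≡ 301 (mod 302)
73^30 ≡ 159 (mod 302)
73^50 ≡ 1 (mod 302) ✓
So ord_302(73) = 50.

50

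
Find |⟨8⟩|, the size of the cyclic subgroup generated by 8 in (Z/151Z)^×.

5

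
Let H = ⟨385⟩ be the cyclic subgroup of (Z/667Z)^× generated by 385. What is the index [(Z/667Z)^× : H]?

By Lagrange's theorem, ord_667(385) divides φ(667) = φ(23·29) = (23−1)·(29−1) = 22·28 = 616 = 2^3 · 7 · 11.
Divisors of 616: 1, 2, 4, 7, 8, 11, 14, 22, 28, 44, 56, 77, 88, 154, 308, 616.
Test each divisor d:
385^1 ≡ 385 (mod 667)
385^2 ≡ 151 (mod 667)
385^4 ≡ 123 (mod 667)
385^7 ≡ 365 (mod 667)
385^8 ≡ 455 (mod 667)
385^11 ≡ 206 (mod 667)
385^14 ≡ 492 (mod 667)
385^22 ≡ 415 (mod 667)
385^28 ≡ 610 (mod 667)
385^44 ≡ 139 (mod 667)
385^56 ≡ 581 (mod 667)
385^77 ≡ 505 (mod 667)
385^88 ≡ 645 (mod 667)
385^154 ≡ 231 (mod 667)
385^308 ≡ 1 (mod 667) ✓
Thus |⟨385⟩| = ord(385) = 308.
The index is φ(667) / ord(385) = 616 / 308 = 2.

2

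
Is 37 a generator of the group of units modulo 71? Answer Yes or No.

No

φ(71) = 71 − 1 = 70 = 2 · 5 · 7.
An element g generates (Z/71Z)^× iff g^(70/q) ≢ 1 (mod 71) for each prime q ∈ {2, 5, 7}.
37^35 ≡ 1 (mod 71)  [q = 2: ≡ 1 ✗]
37^14 ≡ 1 (mod 71)  [q = 5: ≡ 1 ✗]
37^10 ≡ 30 (mod 71)  [q = 7: ≢ 1 ✓]
Since 37^35 ≡ 1, the order of 37 divides 35 < 70, so 37 is not a primitive root.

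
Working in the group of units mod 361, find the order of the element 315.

57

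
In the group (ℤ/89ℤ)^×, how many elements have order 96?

φ(89) = 89 − 1 = 88 = 2^3 · 11.
(Z/89Z)^× is cyclic (|G| = 88); a cyclic group of order m has exactly φ(d) elements of each order d | m, and none otherwise.
96 does not divide 88, so no element of (Z/89Z)^× has order 96.

0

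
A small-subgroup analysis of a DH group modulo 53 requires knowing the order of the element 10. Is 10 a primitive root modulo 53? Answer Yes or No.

No

φ(53) = 53 − 1 = 52 = 2^2 · 13.
An element g generates (Z/53Z)^× iff g^(52/q) ≢ 1 (mod 53) for each prime q ∈ {2, 13}.
10^26 ≡ 1 (mod 53)  [q = 2: ≡ 1 ✗]
10^4 ≡ 36 (mod 53)  [q = 13: ≢ 1 ✓]
Since 10^26 ≡ 1, the order of 10 divides 26 < 52, so 10 is not a primitive root.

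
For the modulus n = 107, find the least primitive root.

φ(107) = 107 − 1 = 106 = 2 · 53.
g is a primitive root iff g^(106/q) ≢ 1 (mod 107) for each prime q ∈ {2, 53}.
g = 2: 2^53 ≡ 106; 2^2 ≡ 4 — none is 1, so 2 is a primitive root.
Hence the least primitive root of 107 is 2.

2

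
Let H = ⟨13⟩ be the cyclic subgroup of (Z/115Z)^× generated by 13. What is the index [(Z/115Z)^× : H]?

The order of 13 must divide φ(115) = φ(5·23) = (5−1)·(23−1) = 4·22 = 88 = 2^3 · 11.
Divisors of 88: 1, 2, 4, 8, 11, 22, 44, 88.
Check 13^d mod 115 for each divisor in increasing order:
13^1 ≡ 13 (mod 115)
13^2 ≡ 54 (mod 115)
13^4 ≡ 41 (mod 115)
13^8 ≡ 71 (mod 115)
13^11 ≡ 47 (mod 115)
13^22 ≡ 24 (mod 115)
13^44 ≡ 1 (mod 115) ✓
So ord_115(13) = 44, hence |⟨13⟩| = 44.
[(Z/115Z)^× : ⟨13⟩] = 88/44 = 2.

2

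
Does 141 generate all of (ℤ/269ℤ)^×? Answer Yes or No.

φ(269) = 269 − 1 = 268 = 2^2 · 67.
141 is a primitive root mod 269 iff 141^(φ(269)/q) ≢ 1 for every prime q | φ(269), i.e. q ∈ {2, 67}.
141^134 ≡ 268 (mod 269)  [q = 2: ≢ 1 ✓]
141^4 ≡ 87 (mod 269)  [q = 67: ≢ 1 ✓]
All checks pass, so 141 has order 268 and is a primitive root modulo 269.

Yes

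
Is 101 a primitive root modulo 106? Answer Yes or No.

φ(106) = φ(2)·φ(53) = 1·52 = 52 = 2^2 · 13.
101 is a primitive root mod 106 iff 101^(φ(106)/q) ≢ 1 for every prime q | φ(106), i.e. q ∈ {2, 13}.
101^26 ≡ 105 (mod 106)  [q = 2: ≢ 1 ✓]
101^4 ≡ 95 (mod 106)  [q = 13: ≢ 1 ✓]
All checks pass, so 101 has order 52 and is a primitive root modulo 106.

Yes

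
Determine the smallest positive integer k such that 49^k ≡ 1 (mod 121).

The order of 49 must divide φ(121) = φ(11^2) = 11·(11−1) = 110 = 2 · 5 · 11.
Divisors of 110: 1, 2, 5, 10, 11, 22, 55, 110.
Test each divisor d:
49^1 ≡ 49 (mod 121)
49^2 ≡ 102 (mod 121)
49^5 ≡ 23 (mod 121)
49^10 ≡ 45 (mod 121)
49^11 ≡ 27 (mod 121)
49^22 ≡ 3 (mod 121)
49^55 ≡ 1 (mod 121) ✓
Therefore the multiplicative order of 49 modulo 121 is 55.

55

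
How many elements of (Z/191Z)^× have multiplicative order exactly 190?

72

φ(191) = 191 − 1 = 190 = 2 · 5 · 19.
In a cyclic group of order 190, there are φ(d) elements of order d for each divisor d of 190, and zero for non-divisors.
190 = 2 · 5 · 19 divides 190, and φ(190) = 72.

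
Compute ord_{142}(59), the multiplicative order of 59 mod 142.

Since 59 ∈ (Z/142Z)^×, its order divides φ(142) = φ(2)·φ(71) = 1·70 = 70 = 2 · 5 · 7.
Divisors of 70: 1, 2, 5, 7, 10, 14, 35, 70.
Compute 59^d (mod 142) for the divisors d until we hit 1:
59^1 ≡ 59
59^2 ≡ 73
59^5 ≡ 23
59^7 ≡ 117
59^10 ≡ 103
59^14 ≡ 57
59^35 ≡ 141
59^70 ≡ 1
Hence ord(59) = 70.

70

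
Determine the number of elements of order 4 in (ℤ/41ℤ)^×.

2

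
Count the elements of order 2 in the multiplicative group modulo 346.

φ(346) = φ(2)·φ(173) = 1·172 = 172 = 2^2 · 43.
Since (Z/346Z)^× is cyclic of order 172, the number of elements of order d is φ(d) when d | 172 and 0 otherwise.
2 | 172, and φ(2) = 2 − 1 = 1.

1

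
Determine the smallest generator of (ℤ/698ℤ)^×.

φ(698) = φ(2)·φ(349) = 1·348 = 348 = 2^2 · 3 · 29.
g is a primitive root iff g^(348/q) ≢ 1 (mod 698) for each prime q ∈ {2, 3, 29}.
g = 2: gcd(2, 698) = 2 > 1, not a unit — skip.
g = 3: 3^174 ≡ 1 — hits 1, so not a primitive root.
g = 4: gcd(4, 698) = 2 > 1, not a unit — skip.
g = 5: 5^174 ≡ 1 — hits 1, so not a primitive root.
g = 6: gcd(6, 698) = 2 > 1, not a unit — skip.
g = 7: 7^174 ≡ 697; 7^116 ≡ 575; 7^12 ≡ 249 — none is 1, so 7 is a primitive root.
Hence the least primitive root of 698 is 7.

7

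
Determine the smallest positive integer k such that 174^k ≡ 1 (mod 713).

ord(174) | φ(713) = φ(23·31) = (23−1)·(31−1) = 22·30 = 660 = 2^2 · 3 · 5 · 11.
Divisors of 660: 1, 2, 3, 4, 5, 6, 10, 11, 12, 15, 20, 22, 30, 33, 44, 55, 60, 66, 110, 132, 165, 220, 330, 660.
Evaluate successive powers at the divisors of 660:
174^1 ≡ 174
174^2 ≡ 330
174^3 ≡ 380
174^4 ≡ 524
174^5 ≡ 625
174^6 ≡ 374
174^10 ≡ 614
174^11 ≡ 599
174^12 ≡ 128
174^15 ≡ 156
174^20 ≡ 532
174^22 ≡ 162
174^30 ≡ 94
174^33 ≡ 70
174^44 ≡ 576
174^55 ≡ 645
174^60 ≡ 280
174^66 ≡ 622
174^110 ≡ 346
174^132 ≡ 438
174^165 ≡ 1
The smallest such exponent is 165, so the order of 174 is 165.

165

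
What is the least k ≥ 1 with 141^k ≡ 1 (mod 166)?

The order of 141 must divide φ(166) = φ(2)·φ(83) = 1·82 = 82 = 2 · 41.
Divisors of 82: 1, 2, 41, 82.
Compute 141^d (mod 166) for the divisors d until we hit 1:
141^1 ≡ 141 (mod 166)
141^2 ≡ 127 (mod 166)
141^41 ≡ 165 (mod 166)
141^82 ≡ 1 (mod 166) ✓
So ord_166(141) = 82.

82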